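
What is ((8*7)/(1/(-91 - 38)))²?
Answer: 52186176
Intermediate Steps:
((8*7)/(1/(-91 - 38)))² = (56/(1/(-129)))² = (56/(-1/129))² = (56*(-129))² = (-7224)² = 52186176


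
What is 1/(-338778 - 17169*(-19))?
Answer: -1/12567 ≈ -7.9573e-5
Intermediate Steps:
1/(-338778 - 17169*(-19)) = 1/(-338778 + 326211) = 1/(-12567) = -1/12567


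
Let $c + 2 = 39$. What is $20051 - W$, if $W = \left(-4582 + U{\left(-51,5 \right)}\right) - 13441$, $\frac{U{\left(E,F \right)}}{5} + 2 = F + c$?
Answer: $37874$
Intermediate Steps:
$c = 37$ ($c = -2 + 39 = 37$)
$U{\left(E,F \right)} = 175 + 5 F$ ($U{\left(E,F \right)} = -10 + 5 \left(F + 37\right) = -10 + 5 \left(37 + F\right) = -10 + \left(185 + 5 F\right) = 175 + 5 F$)
$W = -17823$ ($W = \left(-4582 + \left(175 + 5 \cdot 5\right)\right) - 13441 = \left(-4582 + \left(175 + 25\right)\right) - 13441 = \left(-4582 + 200\right) - 13441 = -4382 - 13441 = -17823$)
$20051 - W = 20051 - -17823 = 20051 + 17823 = 37874$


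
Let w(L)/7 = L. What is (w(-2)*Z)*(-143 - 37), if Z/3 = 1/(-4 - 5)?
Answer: -840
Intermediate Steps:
w(L) = 7*L
Z = -⅓ (Z = 3/(-4 - 5) = 3/(-9) = 3*(-⅑) = -⅓ ≈ -0.33333)
(w(-2)*Z)*(-143 - 37) = ((7*(-2))*(-⅓))*(-143 - 37) = -14*(-⅓)*(-180) = (14/3)*(-180) = -840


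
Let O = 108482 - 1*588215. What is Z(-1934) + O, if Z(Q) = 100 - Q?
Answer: -477699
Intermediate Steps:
O = -479733 (O = 108482 - 588215 = -479733)
Z(-1934) + O = (100 - 1*(-1934)) - 479733 = (100 + 1934) - 479733 = 2034 - 479733 = -477699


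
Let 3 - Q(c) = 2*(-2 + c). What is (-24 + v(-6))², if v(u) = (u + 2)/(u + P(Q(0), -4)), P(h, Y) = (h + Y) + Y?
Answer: 26896/49 ≈ 548.90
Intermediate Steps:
Q(c) = 7 - 2*c (Q(c) = 3 - 2*(-2 + c) = 3 - (-4 + 2*c) = 3 + (4 - 2*c) = 7 - 2*c)
P(h, Y) = h + 2*Y (P(h, Y) = (Y + h) + Y = h + 2*Y)
v(u) = (2 + u)/(-1 + u) (v(u) = (u + 2)/(u + ((7 - 2*0) + 2*(-4))) = (2 + u)/(u + ((7 + 0) - 8)) = (2 + u)/(u + (7 - 8)) = (2 + u)/(u - 1) = (2 + u)/(-1 + u))
(-24 + v(-6))² = (-24 + (2 - 6)/(-1 - 6))² = (-24 - 4/(-7))² = (-24 - ⅐*(-4))² = (-24 + 4/7)² = (-164/7)² = 26896/49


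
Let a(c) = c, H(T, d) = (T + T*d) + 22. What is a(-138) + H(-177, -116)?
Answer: 20239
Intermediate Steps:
H(T, d) = 22 + T + T*d
a(-138) + H(-177, -116) = -138 + (22 - 177 - 177*(-116)) = -138 + (22 - 177 + 20532) = -138 + 20377 = 20239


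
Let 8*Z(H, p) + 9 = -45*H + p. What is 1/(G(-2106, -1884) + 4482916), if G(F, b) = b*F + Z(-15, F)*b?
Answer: 1/8789740 ≈ 1.1377e-7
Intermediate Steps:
Z(H, p) = -9/8 - 45*H/8 + p/8 (Z(H, p) = -9/8 + (-45*H + p)/8 = -9/8 + (p - 45*H)/8 = -9/8 + (-45*H/8 + p/8) = -9/8 - 45*H/8 + p/8)
G(F, b) = F*b + b*(333/4 + F/8) (G(F, b) = b*F + (-9/8 - 45/8*(-15) + F/8)*b = F*b + (-9/8 + 675/8 + F/8)*b = F*b + (333/4 + F/8)*b = F*b + b*(333/4 + F/8))
1/(G(-2106, -1884) + 4482916) = 1/((9/8)*(-1884)*(74 - 2106) + 4482916) = 1/((9/8)*(-1884)*(-2032) + 4482916) = 1/(4306824 + 4482916) = 1/8789740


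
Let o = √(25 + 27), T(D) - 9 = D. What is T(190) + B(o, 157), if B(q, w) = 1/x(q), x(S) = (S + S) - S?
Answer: 199 + √13/26 ≈ 199.14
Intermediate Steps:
T(D) = 9 + D
o = 2*√13 (o = √52 = 2*√13 ≈ 7.2111)
x(S) = S (x(S) = 2*S - S = S)
B(q, w) = 1/q
T(190) + B(o, 157) = (9 + 190) + 1/(2*√13) = 199 + √13/26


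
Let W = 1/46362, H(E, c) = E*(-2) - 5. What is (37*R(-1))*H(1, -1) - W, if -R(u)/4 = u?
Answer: -48031033/46362 ≈ -1036.0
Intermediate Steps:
R(u) = -4*u
H(E, c) = -5 - 2*E (H(E, c) = -2*E - 5 = -5 - 2*E)
W = 1/46362 ≈ 2.1569e-5
(37*R(-1))*H(1, -1) - W = (37*(-4*(-1)))*(-5 - 2*1) - 1*1/46362 = (37*4)*(-5 - 2) - 1/46362 = 148*(-7) - 1/46362 = -1036 - 1/46362 = -48031033/46362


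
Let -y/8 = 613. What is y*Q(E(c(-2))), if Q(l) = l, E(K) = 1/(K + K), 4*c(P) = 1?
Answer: -9808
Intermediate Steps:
c(P) = ¼ (c(P) = (¼)*1 = ¼)
E(K) = 1/(2*K)
y = -4904 (y = -8*613 = -4904)
y*Q(E(c(-2))) = -2452/¼ = -2452*4 = -4904*2 = -9808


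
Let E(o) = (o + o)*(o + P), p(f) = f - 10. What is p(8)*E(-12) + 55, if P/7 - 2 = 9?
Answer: 3175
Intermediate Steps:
p(f) = -10 + f
P = 77 (P = 14 + 7*9 = 14 + 63 = 77)
E(o) = 2*o*(77 + o) (E(o) = (o + o)*(o + 77) = (2*o)*(77 + o) = 2*o*(77 + o))
p(8)*E(-12) + 55 = (-10 + 8)*(2*(-12)*(77 - 12)) + 55 = -4*(-12)*65 + 55 = -2*(-1560) + 55 = 3120 + 55 = 3175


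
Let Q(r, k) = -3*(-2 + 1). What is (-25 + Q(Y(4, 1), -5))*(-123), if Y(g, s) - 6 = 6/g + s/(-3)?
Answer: 2706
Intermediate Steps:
Y(g, s) = 6 + 6/g - s/3 (Y(g, s) = 6 + (6/g + s/(-3)) = 6 + (6/g + s*(-1/3)) = 6 + (6/g - s/3) = 6 + 6/g - s/3)
Q(r, k) = 3 (Q(r, k) = -3*(-1) = 3)
(-25 + Q(Y(4, 1), -5))*(-123) = (-25 + 3)*(-123) = -22*(-123) = 2706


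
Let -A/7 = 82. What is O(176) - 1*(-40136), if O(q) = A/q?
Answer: 3531681/88 ≈ 40133.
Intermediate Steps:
A = -574 (A = -7*82 = -574)
O(q) = -574/q
O(176) - 1*(-40136) = -574/176 - 1*(-40136) = -574*1/176 + 40136 = -287/88 + 40136 = 3531681/88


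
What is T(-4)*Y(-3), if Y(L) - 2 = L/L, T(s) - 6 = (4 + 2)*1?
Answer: 36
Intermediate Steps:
T(s) = 12 (T(s) = 6 + (4 + 2)*1 = 6 + 6*1 = 6 + 6 = 12)
Y(L) = 3 (Y(L) = 2 + L/L = 2 + 1 = 3)
T(-4)*Y(-3) = 12*3 = 36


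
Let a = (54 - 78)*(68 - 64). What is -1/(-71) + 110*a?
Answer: -749759/71 ≈ -10560.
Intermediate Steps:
a = -96 (a = -24*4 = -96)
-1/(-71) + 110*a = -1/(-71) + 110*(-96) = -1*(-1/71) - 10560 = 1/71 - 10560 = -749759/71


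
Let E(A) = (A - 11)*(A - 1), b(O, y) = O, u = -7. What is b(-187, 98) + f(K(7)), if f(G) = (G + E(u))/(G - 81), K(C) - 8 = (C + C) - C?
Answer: -4167/22 ≈ -189.41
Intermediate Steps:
K(C) = 8 + C (K(C) = 8 + ((C + C) - C) = 8 + (2*C - C) = 8 + C)
E(A) = (-1 + A)*(-11 + A) (E(A) = (-11 + A)*(-1 + A) = (-1 + A)*(-11 + A))
f(G) = (144 + G)/(-81 + G) (f(G) = (G + (11 + (-7)**2 - 12*(-7)))/(G - 81) = (G + (11 + 49 + 84))/(-81 + G) = (G + 144)/(-81 + G) = (144 + G)/(-81 + G))
b(-187, 98) + f(K(7)) = -187 + (144 + (8 + 7))/(-81 + (8 + 7)) = -187 + (144 + 15)/(-81 + 15) = -187 + 159/(-66) = -187 - 1/66*159 = -187 - 53/22 = -4167/22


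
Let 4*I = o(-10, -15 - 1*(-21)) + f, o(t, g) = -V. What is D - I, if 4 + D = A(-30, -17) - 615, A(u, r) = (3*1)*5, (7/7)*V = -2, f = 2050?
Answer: -1117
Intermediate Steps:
V = -2
A(u, r) = 15 (A(u, r) = 3*5 = 15)
o(t, g) = 2 (o(t, g) = -1*(-2) = 2)
D = -604 (D = -4 + (15 - 615) = -4 - 600 = -604)
I = 513 (I = (2 + 2050)/4 = (¼)*2052 = 513)
D - I = -604 - 1*513 = -604 - 513 = -1117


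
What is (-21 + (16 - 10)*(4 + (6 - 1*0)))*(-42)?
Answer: -1638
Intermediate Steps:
(-21 + (16 - 10)*(4 + (6 - 1*0)))*(-42) = (-21 + 6*(4 + (6 + 0)))*(-42) = (-21 + 6*(4 + 6))*(-42) = (-21 + 6*10)*(-42) = (-21 + 60)*(-42) = 39*(-42) = -1638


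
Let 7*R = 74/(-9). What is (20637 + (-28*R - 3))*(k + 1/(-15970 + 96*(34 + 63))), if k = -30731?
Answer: -2114295057111/3329 ≈ -6.3511e+8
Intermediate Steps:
R = -74/63 (R = (74/(-9))/7 = (74*(-1/9))/7 = (1/7)*(-74/9) = -74/63 ≈ -1.1746)
(20637 + (-28*R - 3))*(k + 1/(-15970 + 96*(34 + 63))) = (20637 + (-28*(-74/63) - 3))*(-30731 + 1/(-15970 + 96*(34 + 63))) = (20637 + (296/9 - 3))*(-30731 + 1/(-15970 + 96*97)) = (20637 + 269/9)*(-30731 + 1/(-15970 + 9312)) = 186002*(-30731 + 1/(-6658))/9 = 186002*(-30731 - 1/6658)/9 = (186002/9)*(-204606999/6658) = -2114295057111/3329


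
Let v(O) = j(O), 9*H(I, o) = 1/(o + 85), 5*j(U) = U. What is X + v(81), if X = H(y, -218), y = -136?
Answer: 96952/5985 ≈ 16.199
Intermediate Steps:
j(U) = U/5
H(I, o) = 1/(9*(85 + o)) (H(I, o) = 1/(9*(o + 85)) = 1/(9*(85 + o)))
v(O) = O/5
X = -1/1197 (X = 1/(9*(85 - 218)) = (1/9)/(-133) = (1/9)*(-1/133) = -1/1197 ≈ -0.00083542)
X + v(81) = -1/1197 + (1/5)*81 = -1/1197 + 81/5 = 96952/5985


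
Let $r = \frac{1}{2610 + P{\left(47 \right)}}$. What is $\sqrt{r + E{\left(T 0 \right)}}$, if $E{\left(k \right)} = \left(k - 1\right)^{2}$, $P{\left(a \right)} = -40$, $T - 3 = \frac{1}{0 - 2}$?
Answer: $\frac{\sqrt{6607470}}{2570} \approx 1.0002$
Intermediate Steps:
$T = \frac{5}{2}$ ($T = 3 + \frac{1}{0 - 2} = 3 + \frac{1}{-2} = 3 - \frac{1}{2} = \frac{5}{2} \approx 2.5$)
$r = \frac{1}{2570}$ ($r = \frac{1}{2610 - 40} = \frac{1}{2570} \approx 0.00038911$)
$E{\left(k \right)} = \left(-1 + k\right)^{2}$
$\sqrt{r + E{\left(T 0 \right)}} = \sqrt{\frac{1}{2570} + \left(-1 + \frac{5}{2} \cdot 0\right)^{2}} = \sqrt{\frac{1}{2570} + \left(-1 + 0\right)^{2}} = \sqrt{\frac{1}{2570} + \left(-1\right)^{2}} = \sqrt{\frac{1}{2570} + 1} = \sqrt{\frac{2571}{2570}} = \frac{\sqrt{6607470}}{2570}$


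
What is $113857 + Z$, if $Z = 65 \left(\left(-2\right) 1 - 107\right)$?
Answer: $106772$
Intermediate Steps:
$Z = -7085$ ($Z = 65 \left(-2 - 107\right) = 65 \left(-109\right) = -7085$)
$113857 + Z = 113857 - 7085 = 106772$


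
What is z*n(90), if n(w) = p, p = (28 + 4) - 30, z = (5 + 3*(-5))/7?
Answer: -20/7 ≈ -2.8571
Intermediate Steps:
z = -10/7 (z = (5 - 15)*(⅐) = -10*⅐ = -10/7 ≈ -1.4286)
p = 2 (p = 32 - 30 = 2)
n(w) = 2
z*n(90) = -10/7*2 = -20/7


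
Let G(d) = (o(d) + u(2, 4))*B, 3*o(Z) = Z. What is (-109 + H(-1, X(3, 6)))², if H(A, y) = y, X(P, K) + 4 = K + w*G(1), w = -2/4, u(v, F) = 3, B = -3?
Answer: 10404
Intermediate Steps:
o(Z) = Z/3
G(d) = -9 - d (G(d) = (d/3 + 3)*(-3) = (3 + d/3)*(-3) = -9 - d)
w = -½ (w = -2*¼ = -½ ≈ -0.50000)
X(P, K) = 1 + K (X(P, K) = -4 + (K - (-9 - 1*1)/2) = -4 + (K - (-9 - 1)/2) = -4 + (K - ½*(-10)) = -4 + (K + 5) = -4 + (5 + K) = 1 + K)
(-109 + H(-1, X(3, 6)))² = (-109 + (1 + 6))² = (-109 + 7)² = (-102)² = 10404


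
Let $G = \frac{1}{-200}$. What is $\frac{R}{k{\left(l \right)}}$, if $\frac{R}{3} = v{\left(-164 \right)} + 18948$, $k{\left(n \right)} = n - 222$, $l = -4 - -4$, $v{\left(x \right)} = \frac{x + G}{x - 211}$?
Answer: $- \frac{1421132801}{5550000} \approx -256.06$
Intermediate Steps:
$G = - \frac{1}{200} \approx -0.005$
$v{\left(x \right)} = \frac{- \frac{1}{200} + x}{-211 + x}$ ($v{\left(x \right)} = \frac{x - \frac{1}{200}}{x - 211} = \frac{- \frac{1}{200} + x}{-211 + x}$)
$l = 0$ ($l = -4 + 4 = 0$)
$k{\left(n \right)} = -222 + n$
$R = \frac{1421132801}{25000}$ ($R = 3 \left(\frac{- \frac{1}{200} - 164}{-211 - 164} + 18948\right) = 3 \left(\frac{1}{-375} \left(- \frac{32801}{200}\right) + 18948\right) = 3 \left(\left(- \frac{1}{375}\right) \left(- \frac{32801}{200}\right) + 18948\right) = 3 \left(\frac{32801}{75000} + 18948\right) = 3 \cdot \frac{1421132801}{75000} = \frac{1421132801}{25000} \approx 56845.0$)
$\frac{R}{k{\left(l \right)}} = \frac{1421132801}{25000 \left(-222 + 0\right)} = \frac{1421132801}{25000 \left(-222\right)} = \frac{1421132801}{25000} \left(- \frac{1}{222}\right) = - \frac{1421132801}{5550000}$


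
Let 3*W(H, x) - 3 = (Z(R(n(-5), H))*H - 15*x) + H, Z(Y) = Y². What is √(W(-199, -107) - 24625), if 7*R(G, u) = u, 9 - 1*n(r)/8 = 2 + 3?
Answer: I*√34294299/21 ≈ 278.86*I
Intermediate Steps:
n(r) = 32 (n(r) = 72 - 8*(2 + 3) = 72 - 8*5 = 72 - 40 = 32)
R(G, u) = u/7
W(H, x) = 1 - 5*x + H/3 + H³/147 (W(H, x) = 1 + (((H/7)²*H - 15*x) + H)/3 = 1 + (((H²/49)*H - 15*x) + H)/3 = 1 + ((H³/49 - 15*x) + H)/3 = 1 + ((-15*x + H³/49) + H)/3 = 1 + (H - 15*x + H³/49)/3 = 1 + (-5*x + H/3 + H³/147) = 1 - 5*x + H/3 + H³/147)
√(W(-199, -107) - 24625) = √((1 - 5*(-107) + (⅓)*(-199) + (1/147)*(-199)³) - 24625) = √((1 + 535 - 199/3 + (1/147)*(-7880599)) - 24625) = √((1 + 535 - 199/3 - 7880599/147) - 24625) = √(-7811558/147 - 24625) = √(-11431433/147) = I*√34294299/21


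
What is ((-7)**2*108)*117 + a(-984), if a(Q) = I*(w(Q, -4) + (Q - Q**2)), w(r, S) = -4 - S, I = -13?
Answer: 13219284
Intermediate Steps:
a(Q) = -13*Q + 13*Q**2 (a(Q) = -13*((-4 - 1*(-4)) + (Q - Q**2)) = -13*((-4 + 4) + (Q - Q**2)) = -13*(0 + (Q - Q**2)) = -13*(Q - Q**2) = -13*Q + 13*Q**2)
((-7)**2*108)*117 + a(-984) = ((-7)**2*108)*117 + 13*(-984)*(-1 - 984) = (49*108)*117 + 13*(-984)*(-985) = 5292*117 + 12600120 = 619164 + 12600120 = 13219284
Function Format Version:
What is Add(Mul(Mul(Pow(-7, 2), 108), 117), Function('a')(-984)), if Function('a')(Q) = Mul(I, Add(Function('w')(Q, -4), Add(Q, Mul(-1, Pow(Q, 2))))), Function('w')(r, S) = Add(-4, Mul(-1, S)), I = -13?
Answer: 13219284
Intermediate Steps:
Function('a')(Q) = Add(Mul(-13, Q), Mul(13, Pow(Q, 2))) (Function('a')(Q) = Mul(-13, Add(Add(-4, Mul(-1, -4)), Add(Q, Mul(-1, Pow(Q, 2))))) = Mul(-13, Add(Add(-4, 4), Add(Q, Mul(-1, Pow(Q, 2))))) = Mul(-13, Add(0, Add(Q, Mul(-1, Pow(Q, 2))))) = Mul(-13, Add(Q, Mul(-1, Pow(Q, 2)))) = Add(Mul(-13, Q), Mul(13, Pow(Q, 2))))
Add(Mul(Mul(Pow(-7, 2), 108), 117), Function('a')(-984)) = Add(Mul(Mul(Pow(-7, 2), 108), 117), Mul(13, -984, Add(-1, -984))) = Add(Mul(Mul(49, 108), 117), Mul(13, -984, -985)) = Add(Mul(5292, 117), 12600120) = Add(619164, 12600120) = 13219284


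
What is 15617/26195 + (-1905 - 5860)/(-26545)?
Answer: 123591488/139069255 ≈ 0.88870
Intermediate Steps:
15617/26195 + (-1905 - 5860)/(-26545) = 15617*(1/26195) - 7765*(-1/26545) = 15617/26195 + 1553/5309 = 123591488/139069255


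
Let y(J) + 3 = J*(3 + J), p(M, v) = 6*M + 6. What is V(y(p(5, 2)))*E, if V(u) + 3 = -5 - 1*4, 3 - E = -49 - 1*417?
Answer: -5628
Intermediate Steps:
p(M, v) = 6 + 6*M
y(J) = -3 + J*(3 + J)
E = 469 (E = 3 - (-49 - 1*417) = 3 - (-49 - 417) = 3 - 1*(-466) = 3 + 466 = 469)
V(u) = -12 (V(u) = -3 + (-5 - 1*4) = -3 + (-5 - 4) = -3 - 9 = -12)
V(y(p(5, 2)))*E = -12*469 = -5628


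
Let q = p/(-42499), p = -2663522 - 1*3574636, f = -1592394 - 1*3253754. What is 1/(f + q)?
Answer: -42499/205950205694 ≈ -2.0636e-7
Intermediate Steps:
f = -4846148 (f = -1592394 - 3253754 = -4846148)
p = -6238158 (p = -2663522 - 3574636 = -6238158)
q = 6238158/42499 (q = -6238158/(-42499) = -6238158*(-1/42499) = 6238158/42499 ≈ 146.78)
1/(f + q) = 1/(-4846148 + 6238158/42499) = 1/(-205950205694/42499) = -42499/205950205694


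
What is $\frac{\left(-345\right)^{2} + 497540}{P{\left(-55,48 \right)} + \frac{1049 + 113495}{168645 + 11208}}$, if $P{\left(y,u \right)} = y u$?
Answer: $- \frac{110891064945}{474697376} \approx -233.6$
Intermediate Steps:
$P{\left(y,u \right)} = u y$
$\frac{\left(-345\right)^{2} + 497540}{P{\left(-55,48 \right)} + \frac{1049 + 113495}{168645 + 11208}} = \frac{\left(-345\right)^{2} + 497540}{48 \left(-55\right) + \frac{1049 + 113495}{168645 + 11208}} = \frac{119025 + 497540}{-2640 + \frac{114544}{179853}} = \frac{616565}{-2640 + 114544 \cdot \frac{1}{179853}} = \frac{616565}{-2640 + \frac{114544}{179853}} = \frac{616565}{- \frac{474697376}{179853}} = 616565 \left(- \frac{179853}{474697376}\right) = - \frac{110891064945}{474697376}$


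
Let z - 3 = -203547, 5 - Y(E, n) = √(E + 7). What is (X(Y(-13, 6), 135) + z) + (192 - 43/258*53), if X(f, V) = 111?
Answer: -1219499/6 ≈ -2.0325e+5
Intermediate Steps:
Y(E, n) = 5 - √(7 + E) (Y(E, n) = 5 - √(E + 7) = 5 - √(7 + E))
z = -203544 (z = 3 - 203547 = -203544)
(X(Y(-13, 6), 135) + z) + (192 - 43/258*53) = (111 - 203544) + (192 - 43/258*53) = -203433 + (192 - 43*1/258*53) = -203433 + (192 - ⅙*53) = -203433 + (192 - 53/6) = -203433 + 1099/6 = -1219499/6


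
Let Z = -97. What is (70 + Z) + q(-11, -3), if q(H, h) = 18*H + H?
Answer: -236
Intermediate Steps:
q(H, h) = 19*H
(70 + Z) + q(-11, -3) = (70 - 97) + 19*(-11) = -27 - 209 = -236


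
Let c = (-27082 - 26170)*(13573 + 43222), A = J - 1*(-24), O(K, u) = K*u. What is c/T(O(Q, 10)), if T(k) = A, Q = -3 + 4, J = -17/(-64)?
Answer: -193564629760/1553 ≈ -1.2464e+8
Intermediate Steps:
J = 17/64 (J = -17*(-1/64) = 17/64 ≈ 0.26563)
Q = 1
A = 1553/64 (A = 17/64 - 1*(-24) = 17/64 + 24 = 1553/64 ≈ 24.266)
c = -3024447340 (c = -53252*56795 = -3024447340)
T(k) = 1553/64
c/T(O(Q, 10)) = -3024447340/1553/64 = -3024447340*64/1553 = -193564629760/1553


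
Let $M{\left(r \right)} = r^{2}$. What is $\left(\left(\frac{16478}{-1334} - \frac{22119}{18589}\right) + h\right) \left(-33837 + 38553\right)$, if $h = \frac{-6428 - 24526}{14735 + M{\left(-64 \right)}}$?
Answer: $- \frac{192199911356088}{2683712519} \approx -71617.0$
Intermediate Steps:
$h = - \frac{10318}{6277}$ ($h = \frac{-6428 - 24526}{14735 + \left(-64\right)^{2}} = - \frac{30954}{14735 + 4096} = - \frac{30954}{18831} = \left(-30954\right) \frac{1}{18831} = - \frac{10318}{6277} \approx -1.6438$)
$\left(\left(\frac{16478}{-1334} - \frac{22119}{18589}\right) + h\right) \left(-33837 + 38553\right) = \left(\left(\frac{16478}{-1334} - \frac{22119}{18589}\right) - \frac{10318}{6277}\right) \left(-33837 + 38553\right) = \left(\left(16478 \left(- \frac{1}{1334}\right) - \frac{22119}{18589}\right) - \frac{10318}{6277}\right) 4716 = \left(\left(- \frac{8239}{667} - \frac{22119}{18589}\right) - \frac{10318}{6277}\right) 4716 = \left(- \frac{5789936}{427547} - \frac{10318}{6277}\right) 4716 = \left(- \frac{40754858218}{2683712519}\right) 4716 = - \frac{192199911356088}{2683712519}$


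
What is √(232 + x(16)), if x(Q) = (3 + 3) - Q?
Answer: √222 ≈ 14.900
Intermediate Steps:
x(Q) = 6 - Q
√(232 + x(16)) = √(232 + (6 - 1*16)) = √(232 + (6 - 16)) = √(232 - 10) = √222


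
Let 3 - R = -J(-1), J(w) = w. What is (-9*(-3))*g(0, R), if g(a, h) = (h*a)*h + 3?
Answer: 81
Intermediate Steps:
R = 2 (R = 3 - (-1)*(-1) = 3 - 1*1 = 3 - 1 = 2)
g(a, h) = 3 + a*h² (g(a, h) = (a*h)*h + 3 = a*h² + 3 = 3 + a*h²)
(-9*(-3))*g(0, R) = (-9*(-3))*(3 + 0*2²) = 27*(3 + 0*4) = 27*(3 + 0) = 27*3 = 81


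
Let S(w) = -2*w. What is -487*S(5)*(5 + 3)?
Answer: 38960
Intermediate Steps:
-487*S(5)*(5 + 3) = -487*(-2*5)*(5 + 3) = -(-4870)*8 = -487*(-80) = 38960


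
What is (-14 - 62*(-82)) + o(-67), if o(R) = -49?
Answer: 5021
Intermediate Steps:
(-14 - 62*(-82)) + o(-67) = (-14 - 62*(-82)) - 49 = (-14 + 5084) - 49 = 5070 - 49 = 5021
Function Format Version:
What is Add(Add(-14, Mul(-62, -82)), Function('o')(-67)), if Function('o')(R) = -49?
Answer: 5021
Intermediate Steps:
Add(Add(-14, Mul(-62, -82)), Function('o')(-67)) = Add(Add(-14, Mul(-62, -82)), -49) = Add(Add(-14, 5084), -49) = Add(5070, -49) = 5021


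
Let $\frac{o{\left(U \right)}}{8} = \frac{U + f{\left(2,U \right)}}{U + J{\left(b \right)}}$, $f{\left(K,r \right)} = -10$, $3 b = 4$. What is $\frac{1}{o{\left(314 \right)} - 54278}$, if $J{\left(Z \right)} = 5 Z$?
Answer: $- \frac{481}{26104070} \approx -1.8426 \cdot 10^{-5}$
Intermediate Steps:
$b = \frac{4}{3}$ ($b = \frac{1}{3} \cdot 4 = \frac{4}{3} \approx 1.3333$)
$o{\left(U \right)} = \frac{8 \left(-10 + U\right)}{\frac{20}{3} + U}$ ($o{\left(U \right)} = 8 \frac{U - 10}{U + 5 \cdot \frac{4}{3}} = 8 \frac{-10 + U}{U + \frac{20}{3}} = 8 \frac{-10 + U}{\frac{20}{3} + U} = \frac{8 \left(-10 + U\right)}{\frac{20}{3} + U}$)
$\frac{1}{o{\left(314 \right)} - 54278} = \frac{1}{\frac{24 \left(-10 + 314\right)}{20 + 3 \cdot 314} - 54278} = \frac{1}{24 \frac{1}{20 + 942} \cdot 304 - 54278} = \frac{1}{24 \cdot \frac{1}{962} \cdot 304 - 54278} = \frac{1}{\frac{3648}{481} - 54278} = \frac{1}{- \frac{26104070}{481}} = - \frac{481}{26104070}$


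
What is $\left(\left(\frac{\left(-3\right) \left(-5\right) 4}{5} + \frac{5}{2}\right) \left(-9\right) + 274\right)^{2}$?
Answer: $\frac{82369}{4} \approx 20592.0$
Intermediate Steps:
$\left(\left(\frac{\left(-3\right) \left(-5\right) 4}{5} + \frac{5}{2}\right) \left(-9\right) + 274\right)^{2} = \left(\left(15 \cdot 4 \cdot \frac{1}{5} + 5 \cdot \frac{1}{2}\right) \left(-9\right) + 274\right)^{2} = \left(\left(60 \cdot \frac{1}{5} + \frac{5}{2}\right) \left(-9\right) + 274\right)^{2} = \left(\left(12 + \frac{5}{2}\right) \left(-9\right) + 274\right)^{2} = \left(\frac{29}{2} \left(-9\right) + 274\right)^{2} = \left(- \frac{261}{2} + 274\right)^{2} = \left(\frac{287}{2}\right)^{2} = \frac{82369}{4}$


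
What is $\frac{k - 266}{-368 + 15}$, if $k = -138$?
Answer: $\frac{404}{353} \approx 1.1445$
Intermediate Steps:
$\frac{k - 266}{-368 + 15} = \frac{-138 - 266}{-368 + 15} = - \frac{404}{-353} = \left(-404\right) \left(- \frac{1}{353}\right) = \frac{404}{353}$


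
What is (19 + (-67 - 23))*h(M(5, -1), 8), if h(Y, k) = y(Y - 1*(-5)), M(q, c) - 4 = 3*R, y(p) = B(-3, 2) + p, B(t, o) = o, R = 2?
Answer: -1207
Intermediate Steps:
y(p) = 2 + p
M(q, c) = 10 (M(q, c) = 4 + 3*2 = 4 + 6 = 10)
h(Y, k) = 7 + Y (h(Y, k) = 2 + (Y - 1*(-5)) = 2 + (Y + 5) = 2 + (5 + Y) = 7 + Y)
(19 + (-67 - 23))*h(M(5, -1), 8) = (19 + (-67 - 23))*(7 + 10) = (19 - 90)*17 = -71*17 = -1207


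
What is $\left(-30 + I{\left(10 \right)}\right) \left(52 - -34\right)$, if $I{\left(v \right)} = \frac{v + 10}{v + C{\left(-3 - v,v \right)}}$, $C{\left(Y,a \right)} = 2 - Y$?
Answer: $- \frac{12556}{5} \approx -2511.2$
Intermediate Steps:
$I{\left(v \right)} = \frac{10 + v}{5 + 2 v}$ ($I{\left(v \right)} = \frac{v + 10}{v - \left(-5 - v\right)} = \frac{10 + v}{v + \left(2 + \left(3 + v\right)\right)} = \frac{10 + v}{v + \left(5 + v\right)} = \frac{10 + v}{5 + 2 v}$)
$\left(-30 + I{\left(10 \right)}\right) \left(52 - -34\right) = \left(-30 + \frac{10 + 10}{5 + 2 \cdot 10}\right) \left(52 - -34\right) = \left(-30 + \frac{1}{5 + 20} \cdot 20\right) \left(52 + 34\right) = \left(-30 + \frac{1}{25} \cdot 20\right) 86 = \left(-30 + \frac{4}{5}\right) 86 = \left(- \frac{146}{5}\right) 86 = - \frac{12556}{5}$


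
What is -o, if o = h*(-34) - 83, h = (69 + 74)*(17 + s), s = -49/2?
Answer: -36382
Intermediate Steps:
s = -49/2 (s = -49*½ = -49/2 ≈ -24.500)
h = -2145/2 (h = (69 + 74)*(17 - 49/2) = 143*(-15/2) = -2145/2 ≈ -1072.5)
o = 36382 (o = -2145/2*(-34) - 83 = 36465 - 83 = 36382)
-o = -1*36382 = -36382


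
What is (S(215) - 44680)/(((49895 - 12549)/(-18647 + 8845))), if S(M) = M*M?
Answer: -7572045/18673 ≈ -405.51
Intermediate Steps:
S(M) = M²
(S(215) - 44680)/(((49895 - 12549)/(-18647 + 8845))) = (215² - 44680)/(((49895 - 12549)/(-18647 + 8845))) = (46225 - 44680)/((37346/(-9802))) = 1545/((37346*(-1/9802))) = 1545/(-18673/4901) = 1545*(-4901/18673) = -7572045/18673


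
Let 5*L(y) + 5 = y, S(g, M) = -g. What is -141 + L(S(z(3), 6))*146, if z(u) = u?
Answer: -1873/5 ≈ -374.60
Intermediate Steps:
L(y) = -1 + y/5
-141 + L(S(z(3), 6))*146 = -141 + (-1 + (-1*3)/5)*146 = -141 + (-1 + (⅕)*(-3))*146 = -141 + (-1 - ⅗)*146 = -141 - 8/5*146 = -141 - 1168/5 = -1873/5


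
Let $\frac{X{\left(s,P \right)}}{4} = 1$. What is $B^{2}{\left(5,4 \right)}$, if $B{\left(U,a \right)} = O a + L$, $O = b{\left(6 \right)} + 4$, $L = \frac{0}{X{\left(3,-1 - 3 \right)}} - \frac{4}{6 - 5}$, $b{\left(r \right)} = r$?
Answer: $1296$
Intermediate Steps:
$X{\left(s,P \right)} = 4$ ($X{\left(s,P \right)} = 4 \cdot 1 = 4$)
$L = -4$ ($L = \frac{0}{4} - \frac{4}{6 - 5} = 0 \cdot \frac{1}{4} - \frac{4}{1} = 0 - 4 = -4$)
$O = 10$ ($O = 6 + 4 = 10$)
$B{\left(U,a \right)} = -4 + 10 a$ ($B{\left(U,a \right)} = 10 a - 4 = -4 + 10 a$)
$B^{2}{\left(5,4 \right)} = \left(-4 + 10 \cdot 4\right)^{2} = \left(-4 + 40\right)^{2} = 36^{2} = 1296$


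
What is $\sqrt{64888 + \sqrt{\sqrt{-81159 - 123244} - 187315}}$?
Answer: $\sqrt{64888 + \sqrt{-187315 + i \sqrt{204403}}} \approx 254.73 + 0.8495 i$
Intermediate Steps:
$\sqrt{64888 + \sqrt{\sqrt{-81159 - 123244} - 187315}} = \sqrt{64888 + \sqrt{\sqrt{-204403} - 187315}} = \sqrt{64888 + \sqrt{i \sqrt{204403} - 187315}} = \sqrt{64888 + \sqrt{-187315 + i \sqrt{204403}}}$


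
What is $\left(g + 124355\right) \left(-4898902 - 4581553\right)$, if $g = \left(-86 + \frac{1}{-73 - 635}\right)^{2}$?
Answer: $- \frac{626109678969223655}{501264} \approx -1.2491 \cdot 10^{12}$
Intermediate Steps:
$g = \frac{3707470321}{501264}$ ($g = \left(-86 + \frac{1}{-708}\right)^{2} = \left(-86 - \frac{1}{708}\right)^{2} = \left(- \frac{60889}{708}\right)^{2} = \frac{3707470321}{501264} \approx 7396.2$)
$\left(g + 124355\right) \left(-4898902 - 4581553\right) = \left(\frac{3707470321}{501264} + 124355\right) \left(-4898902 - 4581553\right) = \frac{66042155041}{501264} \left(-9480455\right) = - \frac{626109678969223655}{501264}$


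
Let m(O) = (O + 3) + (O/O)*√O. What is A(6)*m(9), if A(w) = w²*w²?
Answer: 19440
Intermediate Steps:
m(O) = 3 + O + √O (m(O) = (3 + O) + 1*√O = (3 + O) + √O = 3 + O + √O)
A(w) = w⁴
A(6)*m(9) = 6⁴*(3 + 9 + √9) = 1296*(3 + 9 + 3) = 1296*15 = 19440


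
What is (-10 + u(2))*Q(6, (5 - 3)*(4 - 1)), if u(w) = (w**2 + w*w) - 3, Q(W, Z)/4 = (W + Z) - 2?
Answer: -200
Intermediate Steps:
Q(W, Z) = -8 + 4*W + 4*Z (Q(W, Z) = 4*((W + Z) - 2) = 4*(-2 + W + Z) = -8 + 4*W + 4*Z)
u(w) = -3 + 2*w**2 (u(w) = (w**2 + w**2) - 3 = 2*w**2 - 3 = -3 + 2*w**2)
(-10 + u(2))*Q(6, (5 - 3)*(4 - 1)) = (-10 + (-3 + 2*2**2))*(-8 + 4*6 + 4*((5 - 3)*(4 - 1))) = (-10 + (-3 + 2*4))*(-8 + 24 + 4*(2*3)) = (-10 + (-3 + 8))*(-8 + 24 + 4*6) = (-10 + 5)*(-8 + 24 + 24) = -5*40 = -200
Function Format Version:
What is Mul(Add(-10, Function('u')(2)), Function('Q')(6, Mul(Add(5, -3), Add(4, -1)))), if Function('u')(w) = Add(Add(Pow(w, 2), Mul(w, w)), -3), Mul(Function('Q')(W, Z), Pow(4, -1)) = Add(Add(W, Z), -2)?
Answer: -200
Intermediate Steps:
Function('Q')(W, Z) = Add(-8, Mul(4, W), Mul(4, Z)) (Function('Q')(W, Z) = Mul(4, Add(Add(W, Z), -2)) = Mul(4, Add(-2, W, Z)) = Add(-8, Mul(4, W), Mul(4, Z)))
Function('u')(w) = Add(-3, Mul(2, Pow(w, 2))) (Function('u')(w) = Add(Add(Pow(w, 2), Pow(w, 2)), -3) = Add(Mul(2, Pow(w, 2)), -3) = Add(-3, Mul(2, Pow(w, 2))))
Mul(Add(-10, Function('u')(2)), Function('Q')(6, Mul(Add(5, -3), Add(4, -1)))) = Mul(Add(-10, Add(-3, Mul(2, Pow(2, 2)))), Add(-8, Mul(4, 6), Mul(4, Mul(Add(5, -3), Add(4, -1))))) = Mul(Add(-10, Add(-3, Mul(2, 4))), Add(-8, 24, Mul(4, Mul(2, 3)))) = Mul(Add(-10, Add(-3, 8)), Add(-8, 24, Mul(4, 6))) = Mul(Add(-10, 5), Add(-8, 24, 24)) = Mul(-5, 40) = -200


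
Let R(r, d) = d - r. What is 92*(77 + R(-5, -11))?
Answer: 6532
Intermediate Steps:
92*(77 + R(-5, -11)) = 92*(77 + (-11 - 1*(-5))) = 92*(77 + (-11 + 5)) = 92*(77 - 6) = 92*71 = 6532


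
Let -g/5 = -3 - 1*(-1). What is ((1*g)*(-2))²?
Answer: 400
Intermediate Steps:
g = 10 (g = -5*(-3 - 1*(-1)) = -5*(-3 + 1) = -5*(-2) = 10)
((1*g)*(-2))² = ((1*10)*(-2))² = (10*(-2))² = (-20)² = 400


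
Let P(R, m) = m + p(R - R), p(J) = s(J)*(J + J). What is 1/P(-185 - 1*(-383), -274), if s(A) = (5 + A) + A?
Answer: -1/274 ≈ -0.0036496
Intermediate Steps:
s(A) = 5 + 2*A
p(J) = 2*J*(5 + 2*J) (p(J) = (5 + 2*J)*(J + J) = (5 + 2*J)*(2*J) = 2*J*(5 + 2*J))
P(R, m) = m (P(R, m) = m + 2*(R - R)*(5 + 2*(R - R)) = m + 2*0*(5 + 2*0) = m + 2*0*(5 + 0) = m + 2*0*5 = m + 0 = m)
1/P(-185 - 1*(-383), -274) = 1/(-274) = -1/274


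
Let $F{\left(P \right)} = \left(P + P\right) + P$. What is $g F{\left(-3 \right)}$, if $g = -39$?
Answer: $351$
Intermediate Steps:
$F{\left(P \right)} = 3 P$ ($F{\left(P \right)} = 2 P + P = 3 P$)
$g F{\left(-3 \right)} = - 39 \cdot 3 \left(-3\right) = \left(-39\right) \left(-9\right) = 351$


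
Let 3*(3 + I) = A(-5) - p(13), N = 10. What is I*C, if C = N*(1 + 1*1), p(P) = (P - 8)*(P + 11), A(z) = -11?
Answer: -2800/3 ≈ -933.33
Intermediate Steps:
p(P) = (-8 + P)*(11 + P)
C = 20 (C = 10*(1 + 1*1) = 10*(1 + 1) = 10*2 = 20)
I = -140/3 (I = -3 + (-11 - (-88 + 13**2 + 3*13))/3 = -3 + (-11 - (-88 + 169 + 39))/3 = -3 + (-11 - 1*120)/3 = -3 + (-11 - 120)/3 = -3 + (1/3)*(-131) = -3 - 131/3 = -140/3 ≈ -46.667)
I*C = -140/3*20 = -2800/3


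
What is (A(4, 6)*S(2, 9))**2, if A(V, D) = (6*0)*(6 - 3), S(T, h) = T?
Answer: 0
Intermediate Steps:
A(V, D) = 0 (A(V, D) = 0*3 = 0)
(A(4, 6)*S(2, 9))**2 = (0*2)**2 = 0**2 = 0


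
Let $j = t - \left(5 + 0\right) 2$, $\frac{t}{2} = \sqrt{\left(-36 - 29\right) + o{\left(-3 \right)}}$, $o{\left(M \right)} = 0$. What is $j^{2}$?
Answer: $4 \left(5 - i \sqrt{65}\right)^{2} \approx -160.0 - 322.49 i$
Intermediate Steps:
$t = 2 i \sqrt{65}$ ($t = 2 \sqrt{\left(-36 - 29\right) + 0} = 2 \sqrt{-65 + 0} = 2 \sqrt{-65} = 2 i \sqrt{65} \approx 16.125 i$)
$j = -10 + 2 i \sqrt{65}$ ($j = 2 i \sqrt{65} - \left(5 + 0\right) 2 = 2 i \sqrt{65} - 5 \cdot 2 = 2 i \sqrt{65} - 10 = -10 + 2 i \sqrt{65} \approx -10.0 + 16.125 i$)
$j^{2} = \left(-10 + 2 i \sqrt{65}\right)^{2}$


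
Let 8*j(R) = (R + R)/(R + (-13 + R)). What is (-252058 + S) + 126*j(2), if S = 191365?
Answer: -60700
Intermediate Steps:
j(R) = R/(4*(-13 + 2*R)) (j(R) = ((R + R)/(R + (-13 + R)))/8 = ((2*R)/(-13 + 2*R))/8 = (2*R/(-13 + 2*R))/8 = R/(4*(-13 + 2*R)))
(-252058 + S) + 126*j(2) = (-252058 + 191365) + 126*((¼)*2/(-13 + 2*2)) = -60693 + 126*((¼)*2/(-13 + 4)) = -60693 + 126*((¼)*2/(-9)) = -60693 + 126*((¼)*2*(-⅑)) = -60693 + 126*(-1/18) = -60693 - 7 = -60700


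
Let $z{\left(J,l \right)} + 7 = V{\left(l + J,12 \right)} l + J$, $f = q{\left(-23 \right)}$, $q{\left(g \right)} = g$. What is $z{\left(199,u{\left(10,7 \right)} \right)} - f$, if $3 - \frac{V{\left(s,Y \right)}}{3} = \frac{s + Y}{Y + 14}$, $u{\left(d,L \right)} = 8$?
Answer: $\frac{1103}{13} \approx 84.846$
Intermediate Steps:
$f = -23$
$V{\left(s,Y \right)} = 9 - \frac{3 \left(Y + s\right)}{14 + Y}$ ($V{\left(s,Y \right)} = 9 - 3 \frac{s + Y}{Y + 14} = 9 - 3 \frac{Y + s}{14 + Y} = 9 - \frac{3 \left(Y + s\right)}{14 + Y}$)
$z{\left(J,l \right)} = -7 + J + l \left(\frac{99}{13} - \frac{3 J}{26} - \frac{3 l}{26}\right)$ ($z{\left(J,l \right)} = -7 + \left(\frac{3 \left(42 - \left(l + J\right) + 2 \cdot 12\right)}{14 + 12} l + J\right) = -7 + \left(\frac{3 \left(42 - \left(J + l\right) + 24\right)}{26} l + J\right) = -7 + \left(3 \cdot \frac{1}{26} \left(42 - \left(J + l\right) + 24\right) l + J\right) = -7 + \left(3 \cdot \frac{1}{26} \left(66 - J - l\right) l + J\right) = -7 + \left(\left(\frac{99}{13} - \frac{3 J}{26} - \frac{3 l}{26}\right) l + J\right) = -7 + \left(l \left(\frac{99}{13} - \frac{3 J}{26} - \frac{3 l}{26}\right) + J\right) = -7 + \left(J + l \left(\frac{99}{13} - \frac{3 J}{26} - \frac{3 l}{26}\right)\right) = -7 + J + l \left(\frac{99}{13} - \frac{3 J}{26} - \frac{3 l}{26}\right)$)
$z{\left(199,u{\left(10,7 \right)} \right)} - f = \left(-7 + 199 - \frac{12 \left(-66 + 199 + 8\right)}{13}\right) - -23 = \left(-7 + 199 - \frac{12}{13} \cdot 141\right) + 23 = \left(-7 + 199 - \frac{1692}{13}\right) + 23 = \frac{804}{13} + 23 = \frac{1103}{13}$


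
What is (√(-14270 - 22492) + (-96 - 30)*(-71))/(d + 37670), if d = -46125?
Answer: -8946/8455 - I*√36762/8455 ≈ -1.0581 - 0.022677*I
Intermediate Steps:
(√(-14270 - 22492) + (-96 - 30)*(-71))/(d + 37670) = (√(-14270 - 22492) + (-96 - 30)*(-71))/(-46125 + 37670) = (√(-36762) - 126*(-71))/(-8455) = (I*√36762 + 8946)*(-1/8455) = (8946 + I*√36762)*(-1/8455) = -8946/8455 - I*√36762/8455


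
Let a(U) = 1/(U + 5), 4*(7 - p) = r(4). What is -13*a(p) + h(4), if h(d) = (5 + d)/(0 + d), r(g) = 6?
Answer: 85/84 ≈ 1.0119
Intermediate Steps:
p = 11/2 (p = 7 - ¼*6 = 7 - 3/2 = 11/2 ≈ 5.5000)
a(U) = 1/(5 + U)
h(d) = (5 + d)/d
-13*a(p) + h(4) = -13/(5 + 11/2) + (5 + 4)/4 = -13/21/2 + (¼)*9 = -13*2/21 + 9/4 = -26/21 + 9/4 = 85/84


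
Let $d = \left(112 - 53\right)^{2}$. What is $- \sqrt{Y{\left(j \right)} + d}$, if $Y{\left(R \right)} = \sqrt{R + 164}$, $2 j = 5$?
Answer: $- \frac{\sqrt{13924 + 6 \sqrt{74}}}{2} \approx -59.109$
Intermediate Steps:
$j = \frac{5}{2}$ ($j = \frac{1}{2} \cdot 5 = \frac{5}{2} \approx 2.5$)
$d = 3481$ ($d = 59^{2} = 3481$)
$Y{\left(R \right)} = \sqrt{164 + R}$
$- \sqrt{Y{\left(j \right)} + d} = - \sqrt{\sqrt{164 + \frac{5}{2}} + 3481} = - \sqrt{\sqrt{\frac{333}{2}} + 3481} = - \sqrt{\frac{3 \sqrt{74}}{2} + 3481} = - \sqrt{3481 + \frac{3 \sqrt{74}}{2}}$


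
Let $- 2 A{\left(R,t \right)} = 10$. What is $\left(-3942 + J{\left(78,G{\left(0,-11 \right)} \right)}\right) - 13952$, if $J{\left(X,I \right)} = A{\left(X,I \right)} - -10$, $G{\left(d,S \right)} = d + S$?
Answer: $-17889$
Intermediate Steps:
$A{\left(R,t \right)} = -5$ ($A{\left(R,t \right)} = \left(- \frac{1}{2}\right) 10 = -5$)
$G{\left(d,S \right)} = S + d$
$J{\left(X,I \right)} = 5$ ($J{\left(X,I \right)} = -5 - -10 = -5 + 10 = 5$)
$\left(-3942 + J{\left(78,G{\left(0,-11 \right)} \right)}\right) - 13952 = \left(-3942 + 5\right) - 13952 = -3937 - 13952 = -17889$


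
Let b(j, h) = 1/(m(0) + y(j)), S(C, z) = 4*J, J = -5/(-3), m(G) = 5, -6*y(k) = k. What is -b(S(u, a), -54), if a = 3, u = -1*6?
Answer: -9/35 ≈ -0.25714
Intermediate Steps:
u = -6
y(k) = -k/6
J = 5/3 (J = -5*(-⅓) = 5/3 ≈ 1.6667)
S(C, z) = 20/3 (S(C, z) = 4*(5/3) = 20/3)
b(j, h) = 1/(5 - j/6)
-b(S(u, a), -54) = -(-6)/(-30 + 20/3) = -(-6)/(-70/3) = -(-6)*(-3)/70 = -1*9/35 = -9/35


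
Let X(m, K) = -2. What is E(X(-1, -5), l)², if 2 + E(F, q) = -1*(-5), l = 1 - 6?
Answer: 9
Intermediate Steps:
l = -5
E(F, q) = 3 (E(F, q) = -2 - 1*(-5) = -2 + 5 = 3)
E(X(-1, -5), l)² = 3² = 9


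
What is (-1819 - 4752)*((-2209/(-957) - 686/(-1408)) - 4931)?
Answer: 1983408191141/61248 ≈ 3.2383e+7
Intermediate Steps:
(-1819 - 4752)*((-2209/(-957) - 686/(-1408)) - 4931) = -6571*((-2209*(-1/957) - 686*(-1/1408)) - 4931) = -6571*((2209/957 + 343/704) - 4931) = -6571*(171217/61248 - 4931) = -6571*(-301842671/61248) = 1983408191141/61248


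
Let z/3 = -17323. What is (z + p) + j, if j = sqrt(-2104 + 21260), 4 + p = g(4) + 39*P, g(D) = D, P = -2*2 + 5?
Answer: -51930 + 2*sqrt(4789) ≈ -51792.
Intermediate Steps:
P = 1 (P = -4 + 5 = 1)
z = -51969 (z = 3*(-17323) = -51969)
p = 39 (p = -4 + (4 + 39*1) = -4 + (4 + 39) = -4 + 43 = 39)
j = 2*sqrt(4789) (j = sqrt(19156) = 2*sqrt(4789) ≈ 138.41)
(z + p) + j = (-51969 + 39) + 2*sqrt(4789) = -51930 + 2*sqrt(4789)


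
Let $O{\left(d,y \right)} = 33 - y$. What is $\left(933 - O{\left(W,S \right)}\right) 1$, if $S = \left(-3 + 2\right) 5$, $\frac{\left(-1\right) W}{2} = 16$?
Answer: $895$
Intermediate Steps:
$W = -32$ ($W = \left(-2\right) 16 = -32$)
$S = -5$ ($S = \left(-1\right) 5 = -5$)
$\left(933 - O{\left(W,S \right)}\right) 1 = \left(933 - \left(33 - -5\right)\right) 1 = \left(933 - \left(33 + 5\right)\right) 1 = \left(933 - 38\right) 1 = 895 \cdot 1 = 895$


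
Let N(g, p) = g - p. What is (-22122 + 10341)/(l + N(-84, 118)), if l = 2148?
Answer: -1683/278 ≈ -6.0540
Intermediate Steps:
(-22122 + 10341)/(l + N(-84, 118)) = (-22122 + 10341)/(2148 + (-84 - 1*118)) = -11781/(2148 + (-84 - 118)) = -11781/(2148 - 202) = -11781/1946 = -11781*1/1946 = -1683/278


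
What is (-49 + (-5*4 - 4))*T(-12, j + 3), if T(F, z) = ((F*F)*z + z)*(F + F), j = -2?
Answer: 254040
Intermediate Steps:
T(F, z) = 2*F*(z + z*F²) (T(F, z) = (F²*z + z)*(2*F) = (z*F² + z)*(2*F) = (z + z*F²)*(2*F) = 2*F*(z + z*F²))
(-49 + (-5*4 - 4))*T(-12, j + 3) = (-49 + (-5*4 - 4))*(2*(-12)*(-2 + 3)*(1 + (-12)²)) = (-49 + (-20 - 4))*(2*(-12)*1*(1 + 144)) = (-49 - 24)*(2*(-12)*1*145) = -73*(-3480) = 254040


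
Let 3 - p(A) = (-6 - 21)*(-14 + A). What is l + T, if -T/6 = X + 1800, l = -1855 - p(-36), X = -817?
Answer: -6406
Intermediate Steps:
p(A) = -375 + 27*A (p(A) = 3 - (-6 - 21)*(-14 + A) = 3 - (-27)*(-14 + A) = 3 - (378 - 27*A) = 3 + (-378 + 27*A) = -375 + 27*A)
l = -508 (l = -1855 - (-375 + 27*(-36)) = -1855 - (-375 - 972) = -1855 - 1*(-1347) = -1855 + 1347 = -508)
T = -5898 (T = -6*(-817 + 1800) = -6*983 = -5898)
l + T = -508 - 5898 = -6406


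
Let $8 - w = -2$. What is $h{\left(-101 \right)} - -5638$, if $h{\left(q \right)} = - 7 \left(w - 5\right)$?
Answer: $5603$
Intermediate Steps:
$w = 10$ ($w = 8 - -2 = 8 + 2 = 10$)
$h{\left(q \right)} = -35$ ($h{\left(q \right)} = - 7 \left(10 - 5\right) = \left(-7\right) 5 = -35$)
$h{\left(-101 \right)} - -5638 = -35 - -5638 = -35 + 5638 = 5603$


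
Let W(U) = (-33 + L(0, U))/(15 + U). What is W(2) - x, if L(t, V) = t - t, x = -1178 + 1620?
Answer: -7547/17 ≈ -443.94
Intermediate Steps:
x = 442
L(t, V) = 0
W(U) = -33/(15 + U) (W(U) = (-33 + 0)/(15 + U) = -33/(15 + U))
W(2) - x = -33/(15 + 2) - 1*442 = -33/17 - 442 = -7547/17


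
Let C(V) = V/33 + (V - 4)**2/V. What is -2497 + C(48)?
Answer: -81022/33 ≈ -2455.2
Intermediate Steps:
C(V) = V/33 + (-4 + V)**2/V (C(V) = V*(1/33) + (-4 + V)**2/V = V/33 + (-4 + V)**2/V)
-2497 + C(48) = -2497 + ((1/33)*48 + (-4 + 48)**2/48) = -2497 + (16/11 + (1/48)*44**2) = -2497 + (16/11 + (1/48)*1936) = -2497 + (16/11 + 121/3) = -2497 + 1379/33 = -81022/33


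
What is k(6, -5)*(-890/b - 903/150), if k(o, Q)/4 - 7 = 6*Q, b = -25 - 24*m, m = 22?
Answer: 5609838/13825 ≈ 405.77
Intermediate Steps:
b = -553 (b = -25 - 24*22 = -25 - 528 = -553)
k(o, Q) = 28 + 24*Q (k(o, Q) = 28 + 4*(6*Q) = 28 + 24*Q)
k(6, -5)*(-890/b - 903/150) = (28 + 24*(-5))*(-890/(-553) - 903/150) = (28 - 120)*(-890*(-1/553) - 903*1/150) = -92*(890/553 - 301/50) = -92*(-121953/27650) = 5609838/13825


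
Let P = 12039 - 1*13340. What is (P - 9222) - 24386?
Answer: -34909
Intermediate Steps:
P = -1301 (P = 12039 - 13340 = -1301)
(P - 9222) - 24386 = (-1301 - 9222) - 24386 = -10523 - 24386 = -34909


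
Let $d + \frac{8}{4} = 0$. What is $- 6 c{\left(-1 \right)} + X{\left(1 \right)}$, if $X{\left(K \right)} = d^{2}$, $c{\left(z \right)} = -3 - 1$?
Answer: $28$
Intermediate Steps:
$d = -2$ ($d = -2 + 0 = -2$)
$c{\left(z \right)} = -4$
$X{\left(K \right)} = 4$ ($X{\left(K \right)} = \left(-2\right)^{2} = 4$)
$- 6 c{\left(-1 \right)} + X{\left(1 \right)} = \left(-6\right) \left(-4\right) + 4 = 24 + 4 = 28$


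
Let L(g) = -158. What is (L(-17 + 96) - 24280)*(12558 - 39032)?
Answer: 646971612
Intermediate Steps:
(L(-17 + 96) - 24280)*(12558 - 39032) = (-158 - 24280)*(12558 - 39032) = -24438*(-26474) = 646971612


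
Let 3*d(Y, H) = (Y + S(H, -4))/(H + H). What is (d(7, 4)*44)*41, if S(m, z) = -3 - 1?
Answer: 451/2 ≈ 225.50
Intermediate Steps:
S(m, z) = -4
d(Y, H) = (-4 + Y)/(6*H) (d(Y, H) = ((Y - 4)/(H + H))/3 = ((-4 + Y)/((2*H)))/3 = ((-4 + Y)*(1/(2*H)))/3 = ((-4 + Y)/(2*H))/3 = (-4 + Y)/(6*H))
(d(7, 4)*44)*41 = (((⅙)*(-4 + 7)/4)*44)*41 = (((⅙)*(¼)*3)*44)*41 = ((⅛)*44)*41 = (11/2)*41 = 451/2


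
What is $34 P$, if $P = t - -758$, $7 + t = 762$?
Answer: $51442$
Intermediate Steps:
$t = 755$ ($t = -7 + 762 = 755$)
$P = 1513$ ($P = 755 - -758 = 755 + 758 = 1513$)
$34 P = 34 \cdot 1513 = 51442$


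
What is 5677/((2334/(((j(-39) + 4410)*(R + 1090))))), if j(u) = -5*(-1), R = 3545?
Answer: 38723810475/778 ≈ 4.9774e+7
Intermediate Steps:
j(u) = 5
5677/((2334/(((j(-39) + 4410)*(R + 1090))))) = 5677/((2334/(((5 + 4410)*(3545 + 1090))))) = 5677/((2334/((4415*4635)))) = 5677/((2334/20463525)) = 5677/((2334*(1/20463525))) = 5677/(778/6821175) = 5677*(6821175/778) = 38723810475/778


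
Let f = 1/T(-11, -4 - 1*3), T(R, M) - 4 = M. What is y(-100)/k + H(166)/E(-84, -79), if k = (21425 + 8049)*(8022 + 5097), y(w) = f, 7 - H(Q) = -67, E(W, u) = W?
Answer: -3576692009/4060028763 ≈ -0.88095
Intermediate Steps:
T(R, M) = 4 + M
H(Q) = 74 (H(Q) = 7 - 1*(-67) = 7 + 67 = 74)
f = -⅓ (f = 1/(4 + (-4 - 1*3)) = 1/(4 + (-4 - 3)) = 1/(4 - 7) = 1/(-3) = -⅓ ≈ -0.33333)
y(w) = -⅓
k = 386669406 (k = 29474*13119 = 386669406)
y(-100)/k + H(166)/E(-84, -79) = -⅓/386669406 + 74/(-84) = -⅓*1/386669406 + 74*(-1/84) = -1/1160008218 - 37/42 = -3576692009/4060028763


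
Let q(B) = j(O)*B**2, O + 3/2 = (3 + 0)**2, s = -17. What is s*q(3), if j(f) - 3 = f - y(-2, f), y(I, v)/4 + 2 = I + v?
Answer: 1071/2 ≈ 535.50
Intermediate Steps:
O = 15/2 (O = -3/2 + (3 + 0)**2 = -3/2 + 3**2 = -3/2 + 9 = 15/2 ≈ 7.5000)
y(I, v) = -8 + 4*I + 4*v (y(I, v) = -8 + 4*(I + v) = -8 + (4*I + 4*v) = -8 + 4*I + 4*v)
j(f) = 19 - 3*f (j(f) = 3 + (f - (-8 + 4*(-2) + 4*f)) = 3 + (f - (-8 - 8 + 4*f)) = 3 + (f - (-16 + 4*f)) = 3 + (f + (16 - 4*f)) = 3 + (16 - 3*f) = 19 - 3*f)
q(B) = -7*B**2/2 (q(B) = (19 - 3*15/2)*B**2 = (19 - 45/2)*B**2 = -7*B**2/2)
s*q(3) = -(-119)*3**2/2 = -(-119)*9/2 = -17*(-63/2) = 1071/2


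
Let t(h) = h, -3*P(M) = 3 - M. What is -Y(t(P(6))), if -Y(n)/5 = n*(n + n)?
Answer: 10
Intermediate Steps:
P(M) = -1 + M/3 (P(M) = -(3 - M)/3 = -1 + M/3)
Y(n) = -10*n**2 (Y(n) = -5*n*(n + n) = -5*n*2*n = -10*n**2)
-Y(t(P(6))) = -(-10)*(-1 + (1/3)*6)**2 = -(-10)*(-1 + 2)**2 = -(-10)*1**2 = -(-10) = -1*(-10) = 10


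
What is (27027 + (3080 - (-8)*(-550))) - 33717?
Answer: -8010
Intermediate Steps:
(27027 + (3080 - (-8)*(-550))) - 33717 = (27027 + (3080 - 1*4400)) - 33717 = (27027 + (3080 - 4400)) - 33717 = (27027 - 1320) - 33717 = 25707 - 33717 = -8010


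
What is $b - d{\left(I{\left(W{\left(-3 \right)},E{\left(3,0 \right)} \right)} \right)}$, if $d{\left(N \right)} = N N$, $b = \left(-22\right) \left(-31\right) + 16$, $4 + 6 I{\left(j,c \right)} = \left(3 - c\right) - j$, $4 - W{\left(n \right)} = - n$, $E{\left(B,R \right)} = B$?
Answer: $\frac{25103}{36} \approx 697.31$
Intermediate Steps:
$W{\left(n \right)} = 4 + n$ ($W{\left(n \right)} = 4 - - n = 4 + n$)
$I{\left(j,c \right)} = - \frac{1}{6} - \frac{c}{6} - \frac{j}{6}$ ($I{\left(j,c \right)} = - \frac{2}{3} + \frac{\left(3 - c\right) - j}{6} = - \frac{2}{3} + \frac{3 - c - j}{6} = - \frac{2}{3} - \left(- \frac{1}{2} + \frac{c}{6} + \frac{j}{6}\right) = - \frac{1}{6} - \frac{c}{6} - \frac{j}{6}$)
$b = 698$ ($b = 682 + 16 = 698$)
$d{\left(N \right)} = N^{2}$
$b - d{\left(I{\left(W{\left(-3 \right)},E{\left(3,0 \right)} \right)} \right)} = 698 - \left(- \frac{1}{6} - \frac{1}{2} - \frac{4 - 3}{6}\right)^{2} = 698 - \left(- \frac{1}{6} - \frac{1}{2} - \frac{1}{6}\right)^{2} = 698 - \left(- \frac{5}{6}\right)^{2} = 698 - \frac{25}{36} = \frac{25103}{36}$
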